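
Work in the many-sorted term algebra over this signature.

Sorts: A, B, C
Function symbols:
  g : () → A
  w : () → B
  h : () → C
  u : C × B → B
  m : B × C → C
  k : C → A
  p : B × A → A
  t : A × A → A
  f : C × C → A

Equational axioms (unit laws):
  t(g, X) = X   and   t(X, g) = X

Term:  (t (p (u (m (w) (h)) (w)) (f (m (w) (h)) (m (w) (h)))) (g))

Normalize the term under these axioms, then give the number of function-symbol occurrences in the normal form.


size = 13

1. (t (p (u (m (w) (h)) (w)) (f (m (w) (h)) (m (w) (h)))) (g))  →  (p (u (m (w) (h)) (w)) (f (m (w) (h)) (m (w) (h))))
normal form: (p (u (m (w) (h)) (w)) (f (m (w) (h)) (m (w) (h))))


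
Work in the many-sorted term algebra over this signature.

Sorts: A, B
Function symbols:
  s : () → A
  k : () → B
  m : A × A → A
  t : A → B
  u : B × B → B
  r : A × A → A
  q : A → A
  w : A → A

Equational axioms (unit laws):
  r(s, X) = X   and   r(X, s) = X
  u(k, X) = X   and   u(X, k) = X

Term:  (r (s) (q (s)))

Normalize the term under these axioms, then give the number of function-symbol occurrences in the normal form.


1. (r (s) (q (s)))  →  (q (s))
normal form: (q (s))

size = 2


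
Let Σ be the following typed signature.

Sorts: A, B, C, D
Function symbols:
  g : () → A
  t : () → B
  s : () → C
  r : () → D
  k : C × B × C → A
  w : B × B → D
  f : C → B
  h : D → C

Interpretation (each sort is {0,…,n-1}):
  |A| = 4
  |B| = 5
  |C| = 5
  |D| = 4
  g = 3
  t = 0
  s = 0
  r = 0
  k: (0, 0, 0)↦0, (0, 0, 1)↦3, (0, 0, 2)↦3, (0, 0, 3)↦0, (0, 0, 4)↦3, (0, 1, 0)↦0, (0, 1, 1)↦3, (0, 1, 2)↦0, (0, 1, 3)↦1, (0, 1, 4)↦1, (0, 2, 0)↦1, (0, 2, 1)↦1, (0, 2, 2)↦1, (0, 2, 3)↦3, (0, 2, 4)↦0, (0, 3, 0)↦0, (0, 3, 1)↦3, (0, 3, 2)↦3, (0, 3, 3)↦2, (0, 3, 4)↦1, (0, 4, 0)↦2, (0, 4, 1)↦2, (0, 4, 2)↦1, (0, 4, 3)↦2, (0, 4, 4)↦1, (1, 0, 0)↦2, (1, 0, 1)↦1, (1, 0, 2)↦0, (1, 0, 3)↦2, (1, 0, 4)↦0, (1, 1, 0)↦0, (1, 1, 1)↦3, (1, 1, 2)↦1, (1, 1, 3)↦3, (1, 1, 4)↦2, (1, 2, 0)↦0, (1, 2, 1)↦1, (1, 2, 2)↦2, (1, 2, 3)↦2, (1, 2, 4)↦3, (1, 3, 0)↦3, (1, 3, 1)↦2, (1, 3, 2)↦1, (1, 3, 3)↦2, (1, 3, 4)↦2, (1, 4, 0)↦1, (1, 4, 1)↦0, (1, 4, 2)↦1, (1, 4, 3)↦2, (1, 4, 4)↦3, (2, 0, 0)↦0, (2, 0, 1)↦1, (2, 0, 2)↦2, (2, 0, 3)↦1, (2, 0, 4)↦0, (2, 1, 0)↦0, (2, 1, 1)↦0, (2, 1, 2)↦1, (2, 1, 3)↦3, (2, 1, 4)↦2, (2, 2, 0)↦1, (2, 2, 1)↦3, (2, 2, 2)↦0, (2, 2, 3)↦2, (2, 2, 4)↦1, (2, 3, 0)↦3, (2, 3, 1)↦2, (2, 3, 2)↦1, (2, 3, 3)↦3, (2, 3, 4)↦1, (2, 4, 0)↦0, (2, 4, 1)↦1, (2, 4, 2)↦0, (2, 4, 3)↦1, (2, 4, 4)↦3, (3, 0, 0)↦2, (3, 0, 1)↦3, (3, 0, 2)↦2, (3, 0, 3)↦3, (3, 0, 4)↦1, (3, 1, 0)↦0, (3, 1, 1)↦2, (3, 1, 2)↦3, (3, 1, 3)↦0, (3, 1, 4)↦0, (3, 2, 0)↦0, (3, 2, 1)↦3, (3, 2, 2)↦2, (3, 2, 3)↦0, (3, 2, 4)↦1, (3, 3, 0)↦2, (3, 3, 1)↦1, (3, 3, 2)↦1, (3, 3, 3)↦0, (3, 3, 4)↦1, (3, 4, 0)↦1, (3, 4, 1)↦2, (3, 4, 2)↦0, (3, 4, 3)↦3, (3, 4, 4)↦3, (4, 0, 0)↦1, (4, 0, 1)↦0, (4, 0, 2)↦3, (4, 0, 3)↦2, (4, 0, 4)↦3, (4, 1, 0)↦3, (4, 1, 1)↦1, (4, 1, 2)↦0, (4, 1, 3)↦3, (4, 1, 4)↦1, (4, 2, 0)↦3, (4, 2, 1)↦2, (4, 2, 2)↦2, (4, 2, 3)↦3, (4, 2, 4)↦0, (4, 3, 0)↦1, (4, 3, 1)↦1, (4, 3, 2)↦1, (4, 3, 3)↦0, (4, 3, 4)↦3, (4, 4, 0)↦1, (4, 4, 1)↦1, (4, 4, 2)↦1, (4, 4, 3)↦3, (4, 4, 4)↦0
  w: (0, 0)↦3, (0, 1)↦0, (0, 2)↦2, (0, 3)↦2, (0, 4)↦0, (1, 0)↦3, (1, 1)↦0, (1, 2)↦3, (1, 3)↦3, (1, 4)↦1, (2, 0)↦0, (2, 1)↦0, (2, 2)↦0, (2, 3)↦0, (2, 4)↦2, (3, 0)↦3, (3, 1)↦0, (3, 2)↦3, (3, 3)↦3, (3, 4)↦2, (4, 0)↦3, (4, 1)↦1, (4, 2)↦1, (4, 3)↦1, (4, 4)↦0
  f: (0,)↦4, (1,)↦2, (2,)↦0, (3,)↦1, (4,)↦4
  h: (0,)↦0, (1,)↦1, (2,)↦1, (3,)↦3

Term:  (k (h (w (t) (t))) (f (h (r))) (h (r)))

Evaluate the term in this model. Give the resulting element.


  t = 0
  t = 0
  (w (t) (t)) = w(0, 0) = 3
  (h (w (t) (t))) = h(3,) = 3
  r = 0
  (h (r)) = h(0,) = 0
  (f (h (r))) = f(0,) = 4
  r = 0
  (h (r)) = h(0,) = 0
  (k (h (w (t) (t))) (f (h (r))) (h (r))) = k(3, 4, 0) = 1

value = 1


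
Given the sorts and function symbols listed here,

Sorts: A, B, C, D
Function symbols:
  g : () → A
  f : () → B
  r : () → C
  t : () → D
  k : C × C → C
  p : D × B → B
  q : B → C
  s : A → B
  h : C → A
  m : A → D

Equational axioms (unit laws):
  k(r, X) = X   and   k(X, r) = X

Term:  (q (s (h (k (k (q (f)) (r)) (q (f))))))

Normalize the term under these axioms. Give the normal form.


1. (q (s (h (k (k (q (f)) (r)) (q (f))))))  →  (q (s (h (k (q (f)) (q (f))))))

normal form = (q (s (h (k (q (f)) (q (f))))))


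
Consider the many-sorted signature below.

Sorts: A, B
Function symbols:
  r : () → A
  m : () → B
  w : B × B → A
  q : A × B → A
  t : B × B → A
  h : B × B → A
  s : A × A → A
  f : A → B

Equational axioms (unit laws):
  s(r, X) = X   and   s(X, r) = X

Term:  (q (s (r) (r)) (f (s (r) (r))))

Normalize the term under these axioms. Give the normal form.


1. (q (s (r) (r)) (f (s (r) (r))))  →  (q (r) (f (s (r) (r))))
2. (q (r) (f (s (r) (r))))  →  (q (r) (f (r)))

normal form = (q (r) (f (r)))


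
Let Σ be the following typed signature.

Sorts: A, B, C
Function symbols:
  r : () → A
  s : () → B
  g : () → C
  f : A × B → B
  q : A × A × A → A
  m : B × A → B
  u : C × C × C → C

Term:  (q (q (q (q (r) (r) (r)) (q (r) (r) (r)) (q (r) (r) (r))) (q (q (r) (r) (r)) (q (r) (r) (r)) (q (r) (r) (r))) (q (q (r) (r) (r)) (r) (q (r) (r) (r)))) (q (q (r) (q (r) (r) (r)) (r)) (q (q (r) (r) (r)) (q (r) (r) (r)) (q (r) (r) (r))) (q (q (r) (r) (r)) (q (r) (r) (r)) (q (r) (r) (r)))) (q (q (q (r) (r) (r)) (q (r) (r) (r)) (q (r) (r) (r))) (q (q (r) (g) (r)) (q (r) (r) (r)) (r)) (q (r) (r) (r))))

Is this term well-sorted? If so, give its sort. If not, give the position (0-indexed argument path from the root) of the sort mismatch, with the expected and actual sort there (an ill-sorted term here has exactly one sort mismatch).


ill-sorted at position [2, 1, 0, 1]: expected A, got C

        (r) : A
        (r) : A
        (r) : A
      (q (r) (r) (r)) : A
        (r) : A
        (r) : A
        (r) : A
      (q (r) (r) (r)) : A
        (r) : A
        (r) : A
        (r) : A
      (q (r) (r) (r)) : A
    (q (q (r) (r) (r)) (q (r) (r) (r)) (q (r) (r) (r))) : A
        (r) : A
        (r) : A
        (r) : A
      (q (r) (r) (r)) : A
        (r) : A
        (r) : A
        (r) : A
      (q (r) (r) (r)) : A
        (r) : A
        (r) : A
        (r) : A
      (q (r) (r) (r)) : A
    (q (q (r) (r) (r)) (q (r) (r) (r)) (q (r) (r) (r))) : A
        (r) : A
        (r) : A
        (r) : A
      (q (r) (r) (r)) : A
      (r) : A
        (r) : A
        (r) : A
        (r) : A
      (q (r) (r) (r)) : A
    (q (q (r) (r) (r)) (r) (q (r) (r) (r))) : A
  (q (q (q (r) (r) (r)) (q (r) (r) (r)) (q (r) (r) (r))) (q (q (r) (r) (r)) (q (r) (r) (r)) (q (r) (r) (r))) (q (q (r) (r) (r)) (r) (q (r) (r) (r)))) : A
      (r) : A
        (r) : A
        (r) : A
        (r) : A
      (q (r) (r) (r)) : A
      (r) : A
    (q (r) (q (r) (r) (r)) (r)) : A
        (r) : A
        (r) : A
        (r) : A
      (q (r) (r) (r)) : A
        (r) : A
        (r) : A
        (r) : A
      (q (r) (r) (r)) : A
        (r) : A
        (r) : A
        (r) : A
      (q (r) (r) (r)) : A
    (q (q (r) (r) (r)) (q (r) (r) (r)) (q (r) (r) (r))) : A
        (r) : A
        (r) : A
        (r) : A
      (q (r) (r) (r)) : A
        (r) : A
        (r) : A
        (r) : A
      (q (r) (r) (r)) : A
        (r) : A
        (r) : A
        (r) : A
      (q (r) (r) (r)) : A
    (q (q (r) (r) (r)) (q (r) (r) (r)) (q (r) (r) (r))) : A
  (q (q (r) (q (r) (r) (r)) (r)) (q (q (r) (r) (r)) (q (r) (r) (r)) (q (r) (r) (r))) (q (q (r) (r) (r)) (q (r) (r) (r)) (q (r) (r) (r)))) : A
        (r) : A
        (r) : A
        (r) : A
      (q (r) (r) (r)) : A
        (r) : A
        (r) : A
        (r) : A
      (q (r) (r) (r)) : A
        (r) : A
        (r) : A
        (r) : A
      (q (r) (r) (r)) : A
    (q (q (r) (r) (r)) (q (r) (r) (r)) (q (r) (r) (r))) : A
        (r) : A
        (g) : C
        (r) : A
      (q (r) (g) (r)) : ✗ arg 1 at [2, 1, 0, 1] has sort C, expected A
        (r) : A
        (r) : A
        (r) : A
      (q (r) (r) (r)) : A
      (r) : A
      (r) : A
      (r) : A
      (r) : A
    (q (r) (r) (r)) : A


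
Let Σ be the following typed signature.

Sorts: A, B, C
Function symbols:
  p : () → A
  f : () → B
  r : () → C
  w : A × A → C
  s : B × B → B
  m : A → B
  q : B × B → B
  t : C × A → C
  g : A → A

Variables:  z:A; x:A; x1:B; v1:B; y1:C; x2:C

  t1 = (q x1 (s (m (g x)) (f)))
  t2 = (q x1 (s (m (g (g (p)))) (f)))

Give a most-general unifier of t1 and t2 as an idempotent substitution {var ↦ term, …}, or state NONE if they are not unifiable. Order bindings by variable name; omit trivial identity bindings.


{x ↦ (g (p))}


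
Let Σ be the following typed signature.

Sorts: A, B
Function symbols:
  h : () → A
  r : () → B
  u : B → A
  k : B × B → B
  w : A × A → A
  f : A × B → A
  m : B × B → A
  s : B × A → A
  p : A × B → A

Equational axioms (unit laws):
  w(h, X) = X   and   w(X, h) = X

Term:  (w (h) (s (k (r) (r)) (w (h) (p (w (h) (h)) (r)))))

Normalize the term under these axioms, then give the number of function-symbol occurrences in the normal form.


1. (w (h) (s (k (r) (r)) (w (h) (p (w (h) (h)) (r)))))  →  (s (k (r) (r)) (w (h) (p (w (h) (h)) (r))))
2. (s (k (r) (r)) (w (h) (p (w (h) (h)) (r))))  →  (s (k (r) (r)) (p (w (h) (h)) (r)))
3. (s (k (r) (r)) (p (w (h) (h)) (r)))  →  (s (k (r) (r)) (p (h) (r)))
normal form: (s (k (r) (r)) (p (h) (r)))

size = 7


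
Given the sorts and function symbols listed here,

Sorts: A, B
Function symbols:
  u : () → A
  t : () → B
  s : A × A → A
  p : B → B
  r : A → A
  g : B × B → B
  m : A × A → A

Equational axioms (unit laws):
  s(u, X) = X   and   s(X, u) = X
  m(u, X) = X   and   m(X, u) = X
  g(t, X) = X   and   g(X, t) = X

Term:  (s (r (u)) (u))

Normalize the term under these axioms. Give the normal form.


1. (s (r (u)) (u))  →  (r (u))

normal form = (r (u))


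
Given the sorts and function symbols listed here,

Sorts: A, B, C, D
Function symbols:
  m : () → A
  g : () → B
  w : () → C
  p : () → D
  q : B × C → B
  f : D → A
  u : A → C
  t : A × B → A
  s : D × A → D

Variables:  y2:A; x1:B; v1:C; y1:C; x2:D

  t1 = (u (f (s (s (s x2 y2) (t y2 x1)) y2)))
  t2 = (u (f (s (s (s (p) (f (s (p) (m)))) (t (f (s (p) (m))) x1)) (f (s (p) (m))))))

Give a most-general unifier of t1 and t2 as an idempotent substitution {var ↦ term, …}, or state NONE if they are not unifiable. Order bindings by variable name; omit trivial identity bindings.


{x2 ↦ (p), y2 ↦ (f (s (p) (m)))}


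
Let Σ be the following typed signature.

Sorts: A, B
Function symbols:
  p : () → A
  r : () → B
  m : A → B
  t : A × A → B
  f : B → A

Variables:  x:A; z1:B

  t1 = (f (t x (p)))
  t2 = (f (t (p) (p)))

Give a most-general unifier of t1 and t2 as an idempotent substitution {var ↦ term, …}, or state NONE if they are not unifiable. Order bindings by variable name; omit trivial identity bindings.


{x ↦ (p)}


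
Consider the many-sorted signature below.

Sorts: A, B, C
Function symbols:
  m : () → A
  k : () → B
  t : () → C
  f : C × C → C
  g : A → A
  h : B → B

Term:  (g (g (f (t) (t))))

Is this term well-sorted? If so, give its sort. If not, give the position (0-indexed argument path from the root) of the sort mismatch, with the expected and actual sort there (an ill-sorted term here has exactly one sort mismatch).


      (t) : C
      (t) : C
    (f (t) (t)) : C
  (g (f (t) (t))) : ✗ arg 0 at [0, 0] has sort C, expected A

ill-sorted at position [0, 0]: expected A, got C


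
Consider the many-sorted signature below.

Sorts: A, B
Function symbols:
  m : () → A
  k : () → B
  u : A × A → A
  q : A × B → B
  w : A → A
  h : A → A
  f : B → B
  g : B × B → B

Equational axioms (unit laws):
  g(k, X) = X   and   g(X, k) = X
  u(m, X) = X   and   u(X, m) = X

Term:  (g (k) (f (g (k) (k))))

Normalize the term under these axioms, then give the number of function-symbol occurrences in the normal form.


size = 2

1. (g (k) (f (g (k) (k))))  →  (f (g (k) (k)))
2. (f (g (k) (k)))  →  (f (k))
normal form: (f (k))


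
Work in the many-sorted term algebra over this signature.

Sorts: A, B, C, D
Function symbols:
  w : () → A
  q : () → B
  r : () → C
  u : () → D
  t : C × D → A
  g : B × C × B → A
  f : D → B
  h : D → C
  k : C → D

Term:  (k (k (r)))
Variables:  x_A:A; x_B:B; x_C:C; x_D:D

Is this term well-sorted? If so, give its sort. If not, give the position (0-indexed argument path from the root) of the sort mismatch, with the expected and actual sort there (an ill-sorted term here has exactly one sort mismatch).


    (r) : C
  (k (r)) : D
(k (k (r))) : ✗ arg 0 at [0] has sort D, expected C

ill-sorted at position [0]: expected C, got D


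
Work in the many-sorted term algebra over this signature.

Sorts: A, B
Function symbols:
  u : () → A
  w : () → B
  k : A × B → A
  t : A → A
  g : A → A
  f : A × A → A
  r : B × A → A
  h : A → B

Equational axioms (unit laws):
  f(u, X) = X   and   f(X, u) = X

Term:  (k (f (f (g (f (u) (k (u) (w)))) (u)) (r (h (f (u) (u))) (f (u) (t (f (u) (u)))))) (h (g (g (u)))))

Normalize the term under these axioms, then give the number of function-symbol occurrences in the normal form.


1. (k (f (f (g (f (u) (k (u) (w)))) (u)) (r (h (f (u) (u))) (f (u) (t (f (u) (u)))))) (h (g (g (u)))))  →  (k (f (g (f (u) (k (u) (w)))) (r (h (f (u) (u))) (f (u) (t (f (u) (u)))))) (h (g (g (u)))))
2. (k (f (g (f (u) (k (u) (w)))) (r (h (f (u) (u))) (f (u) (t (f (u) (u)))))) (h (g (g (u)))))  →  (k (f (g (k (u) (w))) (r (h (f (u) (u))) (f (u) (t (f (u) (u)))))) (h (g (g (u)))))
3. (k (f (g (k (u) (w))) (r (h (f (u) (u))) (f (u) (t (f (u) (u)))))) (h (g (g (u)))))  →  (k (f (g (k (u) (w))) (r (h (u)) (f (u) (t (f (u) (u)))))) (h (g (g (u)))))
4. (k (f (g (k (u) (w))) (r (h (u)) (f (u) (t (f (u) (u)))))) (h (g (g (u)))))  →  (k (f (g (k (u) (w))) (r (h (u)) (t (f (u) (u))))) (h (g (g (u)))))
5. (k (f (g (k (u) (w))) (r (h (u)) (t (f (u) (u))))) (h (g (g (u)))))  →  (k (f (g (k (u) (w))) (r (h (u)) (t (u)))) (h (g (g (u)))))
normal form: (k (f (g (k (u) (w))) (r (h (u)) (t (u)))) (h (g (g (u)))))

size = 15


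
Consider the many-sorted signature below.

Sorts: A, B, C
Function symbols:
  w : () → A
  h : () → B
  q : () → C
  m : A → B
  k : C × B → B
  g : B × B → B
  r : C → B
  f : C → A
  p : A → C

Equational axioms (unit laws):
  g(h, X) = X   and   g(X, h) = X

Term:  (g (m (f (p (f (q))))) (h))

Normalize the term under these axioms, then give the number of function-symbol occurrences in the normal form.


1. (g (m (f (p (f (q))))) (h))  →  (m (f (p (f (q)))))
normal form: (m (f (p (f (q)))))

size = 5


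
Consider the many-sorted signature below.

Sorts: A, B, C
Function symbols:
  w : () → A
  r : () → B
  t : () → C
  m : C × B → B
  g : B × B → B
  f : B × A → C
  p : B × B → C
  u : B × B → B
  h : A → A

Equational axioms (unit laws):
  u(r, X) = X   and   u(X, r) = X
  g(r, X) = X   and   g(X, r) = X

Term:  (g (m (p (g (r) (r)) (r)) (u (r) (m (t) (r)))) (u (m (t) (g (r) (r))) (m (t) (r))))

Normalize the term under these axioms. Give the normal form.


normal form = (g (m (p (r) (r)) (m (t) (r))) (u (m (t) (r)) (m (t) (r))))

1. (g (m (p (g (r) (r)) (r)) (u (r) (m (t) (r)))) (u (m (t) (g (r) (r))) (m (t) (r))))  →  (g (m (p (r) (r)) (u (r) (m (t) (r)))) (u (m (t) (g (r) (r))) (m (t) (r))))
2. (g (m (p (r) (r)) (u (r) (m (t) (r)))) (u (m (t) (g (r) (r))) (m (t) (r))))  →  (g (m (p (r) (r)) (m (t) (r))) (u (m (t) (g (r) (r))) (m (t) (r))))
3. (g (m (p (r) (r)) (m (t) (r))) (u (m (t) (g (r) (r))) (m (t) (r))))  →  (g (m (p (r) (r)) (m (t) (r))) (u (m (t) (r)) (m (t) (r))))


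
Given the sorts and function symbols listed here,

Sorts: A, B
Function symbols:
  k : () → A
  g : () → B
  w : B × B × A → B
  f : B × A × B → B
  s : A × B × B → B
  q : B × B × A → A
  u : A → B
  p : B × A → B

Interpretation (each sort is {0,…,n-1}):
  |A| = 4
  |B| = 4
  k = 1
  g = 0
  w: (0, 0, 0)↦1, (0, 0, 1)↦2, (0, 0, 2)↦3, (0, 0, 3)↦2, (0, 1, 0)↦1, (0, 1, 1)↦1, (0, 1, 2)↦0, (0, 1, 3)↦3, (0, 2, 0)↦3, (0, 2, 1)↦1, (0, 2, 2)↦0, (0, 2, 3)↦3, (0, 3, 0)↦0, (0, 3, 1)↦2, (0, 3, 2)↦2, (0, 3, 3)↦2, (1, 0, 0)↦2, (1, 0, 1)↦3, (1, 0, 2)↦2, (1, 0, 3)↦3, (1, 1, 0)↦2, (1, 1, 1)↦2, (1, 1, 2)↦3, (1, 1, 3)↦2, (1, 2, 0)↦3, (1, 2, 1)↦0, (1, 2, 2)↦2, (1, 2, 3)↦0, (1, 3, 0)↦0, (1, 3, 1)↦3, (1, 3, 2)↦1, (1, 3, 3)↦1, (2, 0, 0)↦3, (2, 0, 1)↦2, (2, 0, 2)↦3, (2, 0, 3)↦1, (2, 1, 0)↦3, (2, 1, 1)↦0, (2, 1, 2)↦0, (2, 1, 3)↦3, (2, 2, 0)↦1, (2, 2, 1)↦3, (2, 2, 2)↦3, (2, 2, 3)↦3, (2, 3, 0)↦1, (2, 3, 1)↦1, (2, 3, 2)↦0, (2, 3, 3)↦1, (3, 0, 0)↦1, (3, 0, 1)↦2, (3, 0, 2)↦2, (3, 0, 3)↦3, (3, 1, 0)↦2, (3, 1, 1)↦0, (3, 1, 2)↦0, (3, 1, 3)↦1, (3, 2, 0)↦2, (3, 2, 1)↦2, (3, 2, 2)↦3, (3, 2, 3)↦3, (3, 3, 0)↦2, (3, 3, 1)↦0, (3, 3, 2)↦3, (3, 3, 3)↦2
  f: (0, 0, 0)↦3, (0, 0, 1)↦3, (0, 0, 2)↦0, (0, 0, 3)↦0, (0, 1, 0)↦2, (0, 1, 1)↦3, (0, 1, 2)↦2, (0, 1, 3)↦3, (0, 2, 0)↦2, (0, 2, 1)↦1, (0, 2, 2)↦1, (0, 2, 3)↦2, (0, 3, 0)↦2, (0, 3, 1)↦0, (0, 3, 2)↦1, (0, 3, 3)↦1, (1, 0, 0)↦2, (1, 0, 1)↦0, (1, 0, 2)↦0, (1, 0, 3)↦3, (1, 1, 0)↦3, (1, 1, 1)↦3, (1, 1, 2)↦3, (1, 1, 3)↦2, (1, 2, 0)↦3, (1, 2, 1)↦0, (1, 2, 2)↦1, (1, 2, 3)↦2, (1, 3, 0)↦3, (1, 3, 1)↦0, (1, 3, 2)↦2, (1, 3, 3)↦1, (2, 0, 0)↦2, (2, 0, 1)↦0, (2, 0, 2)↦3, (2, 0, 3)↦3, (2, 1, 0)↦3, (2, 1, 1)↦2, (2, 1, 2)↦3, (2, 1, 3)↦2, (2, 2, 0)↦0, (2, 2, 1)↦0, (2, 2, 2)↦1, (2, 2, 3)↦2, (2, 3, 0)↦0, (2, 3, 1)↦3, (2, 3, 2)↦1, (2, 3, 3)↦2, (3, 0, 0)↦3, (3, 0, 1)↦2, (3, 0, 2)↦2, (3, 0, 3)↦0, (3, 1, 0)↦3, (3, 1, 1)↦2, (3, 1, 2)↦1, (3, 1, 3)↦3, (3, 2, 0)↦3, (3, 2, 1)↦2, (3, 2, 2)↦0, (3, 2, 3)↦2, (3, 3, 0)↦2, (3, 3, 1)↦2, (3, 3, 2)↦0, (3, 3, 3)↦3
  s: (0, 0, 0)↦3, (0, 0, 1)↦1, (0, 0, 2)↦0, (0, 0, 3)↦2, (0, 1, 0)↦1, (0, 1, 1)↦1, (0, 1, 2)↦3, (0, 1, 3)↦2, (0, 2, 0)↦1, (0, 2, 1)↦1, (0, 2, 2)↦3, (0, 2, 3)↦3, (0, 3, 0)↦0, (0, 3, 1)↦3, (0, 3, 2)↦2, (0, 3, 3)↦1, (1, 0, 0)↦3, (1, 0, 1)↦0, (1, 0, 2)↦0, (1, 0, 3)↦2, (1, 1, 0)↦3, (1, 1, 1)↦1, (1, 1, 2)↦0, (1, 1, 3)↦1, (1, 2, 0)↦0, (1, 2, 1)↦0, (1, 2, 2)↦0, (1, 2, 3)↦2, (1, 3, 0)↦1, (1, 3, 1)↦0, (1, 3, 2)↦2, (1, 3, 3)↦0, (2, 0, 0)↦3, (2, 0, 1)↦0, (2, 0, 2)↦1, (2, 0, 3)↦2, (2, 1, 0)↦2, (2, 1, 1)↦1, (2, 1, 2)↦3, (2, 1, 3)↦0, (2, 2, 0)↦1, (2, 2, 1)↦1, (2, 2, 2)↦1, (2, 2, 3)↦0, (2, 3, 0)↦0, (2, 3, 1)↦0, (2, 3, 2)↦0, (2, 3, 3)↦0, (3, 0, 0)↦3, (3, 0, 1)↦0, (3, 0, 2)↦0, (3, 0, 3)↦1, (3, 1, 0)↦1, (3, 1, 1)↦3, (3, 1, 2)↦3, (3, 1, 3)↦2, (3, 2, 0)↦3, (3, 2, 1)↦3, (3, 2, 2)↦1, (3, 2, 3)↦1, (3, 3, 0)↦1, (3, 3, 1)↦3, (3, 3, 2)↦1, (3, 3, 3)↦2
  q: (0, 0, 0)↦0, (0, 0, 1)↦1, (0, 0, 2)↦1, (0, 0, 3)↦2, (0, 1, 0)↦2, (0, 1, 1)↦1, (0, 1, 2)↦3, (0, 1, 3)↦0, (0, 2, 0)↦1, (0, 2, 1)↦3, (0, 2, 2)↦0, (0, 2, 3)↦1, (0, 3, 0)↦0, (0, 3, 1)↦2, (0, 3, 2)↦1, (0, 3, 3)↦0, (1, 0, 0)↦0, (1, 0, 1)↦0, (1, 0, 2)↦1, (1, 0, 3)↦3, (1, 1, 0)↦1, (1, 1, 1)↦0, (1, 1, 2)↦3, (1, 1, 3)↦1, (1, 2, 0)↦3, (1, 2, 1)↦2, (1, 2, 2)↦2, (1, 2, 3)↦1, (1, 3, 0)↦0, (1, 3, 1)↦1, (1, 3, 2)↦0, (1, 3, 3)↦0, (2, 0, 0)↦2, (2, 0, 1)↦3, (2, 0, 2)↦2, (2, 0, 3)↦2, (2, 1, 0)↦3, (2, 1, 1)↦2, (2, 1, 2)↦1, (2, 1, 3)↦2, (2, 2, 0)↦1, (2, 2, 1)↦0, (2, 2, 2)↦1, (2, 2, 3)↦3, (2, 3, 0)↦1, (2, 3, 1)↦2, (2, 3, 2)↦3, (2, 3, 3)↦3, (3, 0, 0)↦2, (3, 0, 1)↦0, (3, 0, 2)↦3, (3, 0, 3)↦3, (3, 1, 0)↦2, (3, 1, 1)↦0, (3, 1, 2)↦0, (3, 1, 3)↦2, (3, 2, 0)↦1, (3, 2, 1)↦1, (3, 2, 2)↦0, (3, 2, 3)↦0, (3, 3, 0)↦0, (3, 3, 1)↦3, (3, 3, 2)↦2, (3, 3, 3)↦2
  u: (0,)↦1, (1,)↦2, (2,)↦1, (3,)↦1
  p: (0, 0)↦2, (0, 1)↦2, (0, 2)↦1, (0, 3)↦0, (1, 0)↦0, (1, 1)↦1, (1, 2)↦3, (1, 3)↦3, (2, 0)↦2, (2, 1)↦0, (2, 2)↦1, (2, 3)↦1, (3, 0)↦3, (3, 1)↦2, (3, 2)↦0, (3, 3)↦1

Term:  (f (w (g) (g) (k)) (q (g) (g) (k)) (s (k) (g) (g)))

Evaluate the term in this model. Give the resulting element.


  g = 0
  g = 0
  k = 1
  (w (g) (g) (k)) = w(0, 0, 1) = 2
  g = 0
  g = 0
  k = 1
  (q (g) (g) (k)) = q(0, 0, 1) = 1
  k = 1
  g = 0
  g = 0
  (s (k) (g) (g)) = s(1, 0, 0) = 3
  (f (w (g) (g) (k)) (q (g) (g) (k)) (s (k) (g) (g))) = f(2, 1, 3) = 2

value = 2


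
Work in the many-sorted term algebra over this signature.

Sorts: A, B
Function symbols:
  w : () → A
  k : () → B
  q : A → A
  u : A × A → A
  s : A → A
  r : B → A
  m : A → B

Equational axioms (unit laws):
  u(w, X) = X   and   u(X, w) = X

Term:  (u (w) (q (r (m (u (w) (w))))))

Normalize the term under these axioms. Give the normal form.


1. (u (w) (q (r (m (u (w) (w))))))  →  (q (r (m (u (w) (w)))))
2. (q (r (m (u (w) (w)))))  →  (q (r (m (w))))

normal form = (q (r (m (w))))


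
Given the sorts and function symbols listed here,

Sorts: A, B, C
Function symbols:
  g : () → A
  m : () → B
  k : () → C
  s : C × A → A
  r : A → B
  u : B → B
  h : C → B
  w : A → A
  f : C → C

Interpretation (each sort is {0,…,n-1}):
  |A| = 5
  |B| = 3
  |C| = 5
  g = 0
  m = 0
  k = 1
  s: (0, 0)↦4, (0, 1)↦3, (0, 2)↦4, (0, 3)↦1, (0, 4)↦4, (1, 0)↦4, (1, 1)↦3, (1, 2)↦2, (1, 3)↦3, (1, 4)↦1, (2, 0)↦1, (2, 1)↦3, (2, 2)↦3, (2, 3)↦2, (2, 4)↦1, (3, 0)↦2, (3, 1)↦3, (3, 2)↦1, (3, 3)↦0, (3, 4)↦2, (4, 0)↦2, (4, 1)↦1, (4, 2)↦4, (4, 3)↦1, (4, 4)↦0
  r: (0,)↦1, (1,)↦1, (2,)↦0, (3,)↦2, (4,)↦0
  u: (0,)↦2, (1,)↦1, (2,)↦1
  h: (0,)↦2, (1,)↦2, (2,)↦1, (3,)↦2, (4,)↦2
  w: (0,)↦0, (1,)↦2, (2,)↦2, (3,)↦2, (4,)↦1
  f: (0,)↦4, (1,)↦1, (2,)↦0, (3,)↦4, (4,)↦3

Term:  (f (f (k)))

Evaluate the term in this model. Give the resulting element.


value = 1

  k = 1
  (f (k)) = f(1,) = 1
  (f (f (k))) = f(1,) = 1


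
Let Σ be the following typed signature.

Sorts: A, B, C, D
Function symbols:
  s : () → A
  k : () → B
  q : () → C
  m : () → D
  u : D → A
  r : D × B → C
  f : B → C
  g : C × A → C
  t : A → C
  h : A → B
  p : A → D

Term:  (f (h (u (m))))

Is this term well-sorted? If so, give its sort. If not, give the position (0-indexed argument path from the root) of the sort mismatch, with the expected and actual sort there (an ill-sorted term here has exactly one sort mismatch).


well-sorted; sort = C

      (m) : D
    (u (m)) : A
  (h (u (m))) : B
(f (h (u (m)))) : C


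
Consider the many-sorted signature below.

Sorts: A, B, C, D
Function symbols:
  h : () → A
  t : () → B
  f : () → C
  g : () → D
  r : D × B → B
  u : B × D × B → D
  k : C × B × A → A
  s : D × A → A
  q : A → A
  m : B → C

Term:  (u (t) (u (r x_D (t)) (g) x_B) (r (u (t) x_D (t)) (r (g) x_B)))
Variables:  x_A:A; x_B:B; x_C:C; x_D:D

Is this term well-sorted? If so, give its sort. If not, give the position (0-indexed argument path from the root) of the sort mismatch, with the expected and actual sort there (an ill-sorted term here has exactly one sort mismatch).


well-sorted; sort = D

  (t) : B
      x_D : D
      (t) : B
    (r x_D (t)) : B
    (g) : D
    x_B : B
  (u (r x_D (t)) (g) x_B) : D
      (t) : B
      x_D : D
      (t) : B
    (u (t) x_D (t)) : D
      (g) : D
      x_B : B
    (r (g) x_B) : B
  (r (u (t) x_D (t)) (r (g) x_B)) : B
(u (t) (u (r x_D (t)) (g) x_B) (r (u (t) x_D (t)) (r (g) x_B))) : D


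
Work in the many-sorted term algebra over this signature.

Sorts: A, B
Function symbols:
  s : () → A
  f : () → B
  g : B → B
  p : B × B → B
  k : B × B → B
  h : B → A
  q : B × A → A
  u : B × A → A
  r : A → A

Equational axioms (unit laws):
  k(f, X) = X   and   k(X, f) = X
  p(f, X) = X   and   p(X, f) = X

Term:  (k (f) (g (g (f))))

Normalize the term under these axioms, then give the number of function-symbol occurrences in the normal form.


1. (k (f) (g (g (f))))  →  (g (g (f)))
normal form: (g (g (f)))

size = 3


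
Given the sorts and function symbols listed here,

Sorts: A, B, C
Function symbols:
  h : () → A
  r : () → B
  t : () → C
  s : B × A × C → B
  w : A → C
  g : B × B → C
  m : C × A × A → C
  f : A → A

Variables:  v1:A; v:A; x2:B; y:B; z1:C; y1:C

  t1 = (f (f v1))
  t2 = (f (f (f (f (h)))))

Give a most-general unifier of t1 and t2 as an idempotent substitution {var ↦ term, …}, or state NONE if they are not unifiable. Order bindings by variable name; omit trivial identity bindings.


{v1 ↦ (f (f (h)))}


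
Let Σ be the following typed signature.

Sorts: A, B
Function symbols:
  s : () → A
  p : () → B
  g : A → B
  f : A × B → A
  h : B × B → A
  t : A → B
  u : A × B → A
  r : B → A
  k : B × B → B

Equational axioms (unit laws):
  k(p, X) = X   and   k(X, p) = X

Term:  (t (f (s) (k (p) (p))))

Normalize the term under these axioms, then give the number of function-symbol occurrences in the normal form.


1. (t (f (s) (k (p) (p))))  →  (t (f (s) (p)))
normal form: (t (f (s) (p)))

size = 4


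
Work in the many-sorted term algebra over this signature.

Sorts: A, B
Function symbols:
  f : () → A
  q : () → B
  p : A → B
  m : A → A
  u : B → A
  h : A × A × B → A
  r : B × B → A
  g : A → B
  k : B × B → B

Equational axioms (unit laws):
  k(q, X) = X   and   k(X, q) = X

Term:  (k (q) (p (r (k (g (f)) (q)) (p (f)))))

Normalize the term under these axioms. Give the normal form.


normal form = (p (r (g (f)) (p (f))))

1. (k (q) (p (r (k (g (f)) (q)) (p (f)))))  →  (p (r (k (g (f)) (q)) (p (f))))
2. (p (r (k (g (f)) (q)) (p (f))))  →  (p (r (g (f)) (p (f))))


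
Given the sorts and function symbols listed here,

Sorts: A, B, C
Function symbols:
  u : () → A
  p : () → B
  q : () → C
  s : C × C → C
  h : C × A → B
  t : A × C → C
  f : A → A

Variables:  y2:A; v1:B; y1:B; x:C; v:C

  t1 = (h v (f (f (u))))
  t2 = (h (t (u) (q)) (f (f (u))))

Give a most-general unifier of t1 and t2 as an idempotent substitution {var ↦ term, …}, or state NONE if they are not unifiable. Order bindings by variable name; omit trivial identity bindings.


{v ↦ (t (u) (q))}


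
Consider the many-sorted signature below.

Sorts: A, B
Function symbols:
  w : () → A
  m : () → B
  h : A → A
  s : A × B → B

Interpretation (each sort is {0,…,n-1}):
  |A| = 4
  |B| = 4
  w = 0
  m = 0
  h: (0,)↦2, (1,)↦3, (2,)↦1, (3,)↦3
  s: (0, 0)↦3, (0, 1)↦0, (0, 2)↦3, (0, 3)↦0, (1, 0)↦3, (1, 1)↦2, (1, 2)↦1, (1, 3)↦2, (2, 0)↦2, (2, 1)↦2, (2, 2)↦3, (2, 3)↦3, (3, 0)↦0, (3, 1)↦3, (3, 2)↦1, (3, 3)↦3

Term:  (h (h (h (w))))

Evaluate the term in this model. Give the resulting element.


value = 3

  w = 0
  (h (w)) = h(0,) = 2
  (h (h (w))) = h(2,) = 1
  (h (h (h (w)))) = h(1,) = 3


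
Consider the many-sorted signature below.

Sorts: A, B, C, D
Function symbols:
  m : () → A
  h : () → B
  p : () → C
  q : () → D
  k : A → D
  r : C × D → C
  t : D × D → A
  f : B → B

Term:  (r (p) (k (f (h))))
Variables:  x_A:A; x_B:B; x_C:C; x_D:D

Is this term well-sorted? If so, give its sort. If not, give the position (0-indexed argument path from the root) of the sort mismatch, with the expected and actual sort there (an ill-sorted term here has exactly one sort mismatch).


ill-sorted at position [1, 0]: expected A, got B

  (p) : C
      (h) : B
    (f (h)) : B
  (k (f (h))) : ✗ arg 0 at [1, 0] has sort B, expected A


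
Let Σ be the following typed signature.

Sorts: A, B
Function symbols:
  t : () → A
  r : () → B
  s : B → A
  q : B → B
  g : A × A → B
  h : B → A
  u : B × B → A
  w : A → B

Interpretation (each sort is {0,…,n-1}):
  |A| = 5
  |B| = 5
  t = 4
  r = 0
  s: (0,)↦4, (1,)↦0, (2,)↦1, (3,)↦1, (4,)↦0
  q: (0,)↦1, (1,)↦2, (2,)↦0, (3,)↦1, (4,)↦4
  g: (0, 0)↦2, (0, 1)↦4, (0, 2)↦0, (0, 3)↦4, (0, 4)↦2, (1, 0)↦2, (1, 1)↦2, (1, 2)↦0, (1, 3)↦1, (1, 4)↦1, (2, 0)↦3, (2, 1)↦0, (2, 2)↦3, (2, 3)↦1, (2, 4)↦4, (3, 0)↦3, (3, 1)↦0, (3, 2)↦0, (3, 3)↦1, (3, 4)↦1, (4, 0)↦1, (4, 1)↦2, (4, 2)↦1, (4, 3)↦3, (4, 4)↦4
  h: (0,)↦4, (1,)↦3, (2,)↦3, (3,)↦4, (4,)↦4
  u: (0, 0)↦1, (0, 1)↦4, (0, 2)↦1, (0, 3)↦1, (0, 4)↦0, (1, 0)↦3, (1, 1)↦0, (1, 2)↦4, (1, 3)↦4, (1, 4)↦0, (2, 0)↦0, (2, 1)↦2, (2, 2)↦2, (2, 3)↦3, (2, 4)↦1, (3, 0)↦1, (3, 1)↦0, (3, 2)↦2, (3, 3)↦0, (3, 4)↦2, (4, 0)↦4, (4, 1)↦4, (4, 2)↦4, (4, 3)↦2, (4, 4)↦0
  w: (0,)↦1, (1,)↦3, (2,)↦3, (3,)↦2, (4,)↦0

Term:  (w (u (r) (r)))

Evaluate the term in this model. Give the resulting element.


  r = 0
  r = 0
  (u (r) (r)) = u(0, 0) = 1
  (w (u (r) (r))) = w(1,) = 3

value = 3


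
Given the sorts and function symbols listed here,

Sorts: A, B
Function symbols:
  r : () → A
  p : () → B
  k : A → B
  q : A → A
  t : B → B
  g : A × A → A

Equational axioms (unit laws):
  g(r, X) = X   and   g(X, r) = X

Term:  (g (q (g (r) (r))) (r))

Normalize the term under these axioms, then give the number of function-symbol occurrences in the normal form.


size = 2

1. (g (q (g (r) (r))) (r))  →  (q (g (r) (r)))
2. (q (g (r) (r)))  →  (q (r))
normal form: (q (r))


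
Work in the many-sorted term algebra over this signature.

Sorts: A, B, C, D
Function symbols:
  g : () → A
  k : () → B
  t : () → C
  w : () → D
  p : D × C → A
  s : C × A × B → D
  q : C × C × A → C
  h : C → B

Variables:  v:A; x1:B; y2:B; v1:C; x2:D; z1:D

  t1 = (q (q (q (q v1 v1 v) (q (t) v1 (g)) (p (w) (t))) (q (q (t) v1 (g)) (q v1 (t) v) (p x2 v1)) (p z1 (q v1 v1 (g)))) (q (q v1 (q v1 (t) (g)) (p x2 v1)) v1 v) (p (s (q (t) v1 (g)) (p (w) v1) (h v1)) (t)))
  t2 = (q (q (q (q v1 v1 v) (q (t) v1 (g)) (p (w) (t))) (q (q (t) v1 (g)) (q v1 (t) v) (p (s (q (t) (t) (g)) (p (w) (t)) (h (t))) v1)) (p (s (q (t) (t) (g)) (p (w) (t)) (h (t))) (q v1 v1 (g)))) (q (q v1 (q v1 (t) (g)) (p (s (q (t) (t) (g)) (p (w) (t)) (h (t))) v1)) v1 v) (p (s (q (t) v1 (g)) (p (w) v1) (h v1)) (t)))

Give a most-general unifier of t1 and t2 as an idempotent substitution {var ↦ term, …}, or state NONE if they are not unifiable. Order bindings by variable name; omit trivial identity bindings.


{x2 ↦ (s (q (t) (t) (g)) (p (w) (t)) (h (t))), z1 ↦ (s (q (t) (t) (g)) (p (w) (t)) (h (t)))}


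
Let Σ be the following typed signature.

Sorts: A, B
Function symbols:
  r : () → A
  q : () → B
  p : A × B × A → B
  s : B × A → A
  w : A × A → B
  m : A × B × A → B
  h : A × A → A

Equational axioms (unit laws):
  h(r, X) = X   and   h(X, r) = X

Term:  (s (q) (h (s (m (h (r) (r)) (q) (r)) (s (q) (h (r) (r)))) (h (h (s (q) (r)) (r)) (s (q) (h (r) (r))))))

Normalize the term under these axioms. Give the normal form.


normal form = (s (q) (h (s (m (r) (q) (r)) (s (q) (r))) (h (s (q) (r)) (s (q) (r)))))

1. (s (q) (h (s (m (h (r) (r)) (q) (r)) (s (q) (h (r) (r)))) (h (h (s (q) (r)) (r)) (s (q) (h (r) (r))))))  →  (s (q) (h (s (m (r) (q) (r)) (s (q) (h (r) (r)))) (h (h (s (q) (r)) (r)) (s (q) (h (r) (r))))))
2. (s (q) (h (s (m (r) (q) (r)) (s (q) (h (r) (r)))) (h (h (s (q) (r)) (r)) (s (q) (h (r) (r))))))  →  (s (q) (h (s (m (r) (q) (r)) (s (q) (r))) (h (h (s (q) (r)) (r)) (s (q) (h (r) (r))))))
3. (s (q) (h (s (m (r) (q) (r)) (s (q) (r))) (h (h (s (q) (r)) (r)) (s (q) (h (r) (r))))))  →  (s (q) (h (s (m (r) (q) (r)) (s (q) (r))) (h (s (q) (r)) (s (q) (h (r) (r))))))
4. (s (q) (h (s (m (r) (q) (r)) (s (q) (r))) (h (s (q) (r)) (s (q) (h (r) (r))))))  →  (s (q) (h (s (m (r) (q) (r)) (s (q) (r))) (h (s (q) (r)) (s (q) (r)))))


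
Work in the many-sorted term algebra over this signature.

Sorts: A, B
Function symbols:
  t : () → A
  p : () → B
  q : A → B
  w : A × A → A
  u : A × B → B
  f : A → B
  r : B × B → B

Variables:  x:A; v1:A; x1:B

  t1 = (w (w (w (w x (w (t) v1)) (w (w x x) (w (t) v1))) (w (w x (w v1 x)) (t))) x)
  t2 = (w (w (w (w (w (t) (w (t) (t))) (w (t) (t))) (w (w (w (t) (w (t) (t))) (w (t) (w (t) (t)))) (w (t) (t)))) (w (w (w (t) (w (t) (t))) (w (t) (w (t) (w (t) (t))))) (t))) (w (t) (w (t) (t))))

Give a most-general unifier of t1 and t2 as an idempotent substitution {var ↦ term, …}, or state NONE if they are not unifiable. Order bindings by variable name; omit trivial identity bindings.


{v1 ↦ (t), x ↦ (w (t) (w (t) (t)))}


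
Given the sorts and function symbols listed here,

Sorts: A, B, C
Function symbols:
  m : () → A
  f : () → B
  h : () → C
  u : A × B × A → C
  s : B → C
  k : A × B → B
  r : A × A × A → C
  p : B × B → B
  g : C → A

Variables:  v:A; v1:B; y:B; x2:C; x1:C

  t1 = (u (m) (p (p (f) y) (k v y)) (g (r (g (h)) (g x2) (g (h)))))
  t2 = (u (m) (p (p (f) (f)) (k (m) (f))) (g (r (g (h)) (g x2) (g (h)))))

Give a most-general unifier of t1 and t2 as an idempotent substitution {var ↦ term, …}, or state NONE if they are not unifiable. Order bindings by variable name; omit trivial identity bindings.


{v ↦ (m), y ↦ (f)}


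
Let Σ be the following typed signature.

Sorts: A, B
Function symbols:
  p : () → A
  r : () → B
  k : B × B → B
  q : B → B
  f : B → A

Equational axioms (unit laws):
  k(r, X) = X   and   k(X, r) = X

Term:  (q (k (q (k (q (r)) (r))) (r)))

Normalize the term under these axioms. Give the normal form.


1. (q (k (q (k (q (r)) (r))) (r)))  →  (q (q (k (q (r)) (r))))
2. (q (q (k (q (r)) (r))))  →  (q (q (q (r))))

normal form = (q (q (q (r))))


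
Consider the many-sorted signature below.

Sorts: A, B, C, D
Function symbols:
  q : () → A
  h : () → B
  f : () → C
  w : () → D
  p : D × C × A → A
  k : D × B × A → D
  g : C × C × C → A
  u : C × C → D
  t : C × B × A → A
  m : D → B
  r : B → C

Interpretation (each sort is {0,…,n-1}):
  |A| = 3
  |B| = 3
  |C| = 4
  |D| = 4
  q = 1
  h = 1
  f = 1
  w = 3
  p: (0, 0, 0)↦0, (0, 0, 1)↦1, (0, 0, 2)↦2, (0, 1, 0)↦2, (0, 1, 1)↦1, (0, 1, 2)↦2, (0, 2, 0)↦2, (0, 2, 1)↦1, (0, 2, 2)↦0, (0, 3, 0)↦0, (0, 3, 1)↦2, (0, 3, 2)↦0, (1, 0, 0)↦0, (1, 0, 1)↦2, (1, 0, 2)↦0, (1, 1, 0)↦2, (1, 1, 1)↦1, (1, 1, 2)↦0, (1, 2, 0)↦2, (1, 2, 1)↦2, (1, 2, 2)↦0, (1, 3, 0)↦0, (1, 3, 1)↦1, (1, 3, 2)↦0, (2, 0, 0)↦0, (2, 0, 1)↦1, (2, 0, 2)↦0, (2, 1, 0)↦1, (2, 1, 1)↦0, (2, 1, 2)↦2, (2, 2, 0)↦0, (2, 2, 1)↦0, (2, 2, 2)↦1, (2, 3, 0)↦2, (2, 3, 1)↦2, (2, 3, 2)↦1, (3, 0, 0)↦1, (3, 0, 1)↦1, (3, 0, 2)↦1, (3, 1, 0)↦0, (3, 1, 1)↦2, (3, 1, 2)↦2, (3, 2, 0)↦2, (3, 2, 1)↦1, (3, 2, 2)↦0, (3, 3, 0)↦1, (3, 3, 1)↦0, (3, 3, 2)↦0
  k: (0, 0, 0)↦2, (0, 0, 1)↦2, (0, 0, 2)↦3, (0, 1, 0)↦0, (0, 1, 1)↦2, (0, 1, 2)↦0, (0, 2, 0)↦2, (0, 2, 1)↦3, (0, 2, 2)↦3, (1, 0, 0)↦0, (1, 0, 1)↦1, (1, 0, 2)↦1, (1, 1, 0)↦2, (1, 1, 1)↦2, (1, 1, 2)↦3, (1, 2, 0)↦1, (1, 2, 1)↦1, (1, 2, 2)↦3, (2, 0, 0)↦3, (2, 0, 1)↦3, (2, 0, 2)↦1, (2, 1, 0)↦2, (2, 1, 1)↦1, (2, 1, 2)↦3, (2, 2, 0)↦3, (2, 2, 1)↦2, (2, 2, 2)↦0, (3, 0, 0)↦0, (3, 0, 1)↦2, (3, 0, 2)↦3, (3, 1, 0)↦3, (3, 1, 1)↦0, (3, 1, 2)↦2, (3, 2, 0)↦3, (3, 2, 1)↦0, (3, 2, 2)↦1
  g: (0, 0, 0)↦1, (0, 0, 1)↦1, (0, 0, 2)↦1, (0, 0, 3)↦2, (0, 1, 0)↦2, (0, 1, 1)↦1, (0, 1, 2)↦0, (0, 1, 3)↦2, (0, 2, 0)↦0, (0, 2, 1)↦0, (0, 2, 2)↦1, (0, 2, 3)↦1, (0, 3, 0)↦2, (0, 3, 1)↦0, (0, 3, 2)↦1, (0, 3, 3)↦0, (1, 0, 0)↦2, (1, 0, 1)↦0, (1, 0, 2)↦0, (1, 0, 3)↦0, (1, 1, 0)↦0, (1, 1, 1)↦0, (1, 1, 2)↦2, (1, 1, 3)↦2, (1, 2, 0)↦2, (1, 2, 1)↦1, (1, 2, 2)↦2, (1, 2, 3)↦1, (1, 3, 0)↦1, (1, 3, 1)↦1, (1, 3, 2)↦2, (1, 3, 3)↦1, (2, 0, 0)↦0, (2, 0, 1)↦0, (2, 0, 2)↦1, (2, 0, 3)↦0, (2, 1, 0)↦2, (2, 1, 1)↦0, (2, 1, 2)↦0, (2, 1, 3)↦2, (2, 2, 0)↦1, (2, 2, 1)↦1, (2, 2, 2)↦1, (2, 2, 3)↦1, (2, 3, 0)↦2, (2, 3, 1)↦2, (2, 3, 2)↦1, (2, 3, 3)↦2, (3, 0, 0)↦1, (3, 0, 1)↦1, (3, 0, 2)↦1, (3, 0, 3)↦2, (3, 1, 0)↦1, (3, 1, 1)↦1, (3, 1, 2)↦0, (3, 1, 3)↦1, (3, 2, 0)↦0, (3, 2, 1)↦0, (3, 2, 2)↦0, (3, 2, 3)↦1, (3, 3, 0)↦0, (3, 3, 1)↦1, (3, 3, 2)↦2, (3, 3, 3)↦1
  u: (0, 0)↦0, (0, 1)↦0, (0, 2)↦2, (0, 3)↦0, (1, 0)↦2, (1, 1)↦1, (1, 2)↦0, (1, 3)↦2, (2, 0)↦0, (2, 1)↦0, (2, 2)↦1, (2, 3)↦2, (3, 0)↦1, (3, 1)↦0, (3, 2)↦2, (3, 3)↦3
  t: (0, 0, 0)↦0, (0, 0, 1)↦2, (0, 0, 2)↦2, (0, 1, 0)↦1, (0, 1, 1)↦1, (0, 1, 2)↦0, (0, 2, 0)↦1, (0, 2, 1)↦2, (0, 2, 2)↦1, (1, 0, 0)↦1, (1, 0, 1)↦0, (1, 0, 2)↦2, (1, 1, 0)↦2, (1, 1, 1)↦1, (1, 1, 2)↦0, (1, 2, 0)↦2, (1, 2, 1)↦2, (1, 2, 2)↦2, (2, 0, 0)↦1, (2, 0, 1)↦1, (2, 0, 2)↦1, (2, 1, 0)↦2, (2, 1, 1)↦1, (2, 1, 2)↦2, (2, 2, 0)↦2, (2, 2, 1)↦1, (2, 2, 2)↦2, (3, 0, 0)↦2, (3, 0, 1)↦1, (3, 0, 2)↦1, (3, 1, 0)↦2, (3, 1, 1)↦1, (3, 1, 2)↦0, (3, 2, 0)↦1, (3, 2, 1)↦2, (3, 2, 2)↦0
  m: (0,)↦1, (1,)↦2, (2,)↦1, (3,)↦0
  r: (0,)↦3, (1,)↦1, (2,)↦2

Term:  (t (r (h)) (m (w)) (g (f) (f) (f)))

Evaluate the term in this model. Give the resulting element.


value = 1

  h = 1
  (r (h)) = r(1,) = 1
  w = 3
  (m (w)) = m(3,) = 0
  f = 1
  f = 1
  f = 1
  (g (f) (f) (f)) = g(1, 1, 1) = 0
  (t (r (h)) (m (w)) (g (f) (f) (f))) = t(1, 0, 0) = 1


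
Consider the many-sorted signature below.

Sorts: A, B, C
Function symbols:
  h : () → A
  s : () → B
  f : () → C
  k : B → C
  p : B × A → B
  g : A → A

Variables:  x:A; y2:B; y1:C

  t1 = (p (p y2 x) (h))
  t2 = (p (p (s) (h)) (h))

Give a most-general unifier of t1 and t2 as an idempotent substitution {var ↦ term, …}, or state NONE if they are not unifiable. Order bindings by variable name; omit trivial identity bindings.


{x ↦ (h), y2 ↦ (s)}


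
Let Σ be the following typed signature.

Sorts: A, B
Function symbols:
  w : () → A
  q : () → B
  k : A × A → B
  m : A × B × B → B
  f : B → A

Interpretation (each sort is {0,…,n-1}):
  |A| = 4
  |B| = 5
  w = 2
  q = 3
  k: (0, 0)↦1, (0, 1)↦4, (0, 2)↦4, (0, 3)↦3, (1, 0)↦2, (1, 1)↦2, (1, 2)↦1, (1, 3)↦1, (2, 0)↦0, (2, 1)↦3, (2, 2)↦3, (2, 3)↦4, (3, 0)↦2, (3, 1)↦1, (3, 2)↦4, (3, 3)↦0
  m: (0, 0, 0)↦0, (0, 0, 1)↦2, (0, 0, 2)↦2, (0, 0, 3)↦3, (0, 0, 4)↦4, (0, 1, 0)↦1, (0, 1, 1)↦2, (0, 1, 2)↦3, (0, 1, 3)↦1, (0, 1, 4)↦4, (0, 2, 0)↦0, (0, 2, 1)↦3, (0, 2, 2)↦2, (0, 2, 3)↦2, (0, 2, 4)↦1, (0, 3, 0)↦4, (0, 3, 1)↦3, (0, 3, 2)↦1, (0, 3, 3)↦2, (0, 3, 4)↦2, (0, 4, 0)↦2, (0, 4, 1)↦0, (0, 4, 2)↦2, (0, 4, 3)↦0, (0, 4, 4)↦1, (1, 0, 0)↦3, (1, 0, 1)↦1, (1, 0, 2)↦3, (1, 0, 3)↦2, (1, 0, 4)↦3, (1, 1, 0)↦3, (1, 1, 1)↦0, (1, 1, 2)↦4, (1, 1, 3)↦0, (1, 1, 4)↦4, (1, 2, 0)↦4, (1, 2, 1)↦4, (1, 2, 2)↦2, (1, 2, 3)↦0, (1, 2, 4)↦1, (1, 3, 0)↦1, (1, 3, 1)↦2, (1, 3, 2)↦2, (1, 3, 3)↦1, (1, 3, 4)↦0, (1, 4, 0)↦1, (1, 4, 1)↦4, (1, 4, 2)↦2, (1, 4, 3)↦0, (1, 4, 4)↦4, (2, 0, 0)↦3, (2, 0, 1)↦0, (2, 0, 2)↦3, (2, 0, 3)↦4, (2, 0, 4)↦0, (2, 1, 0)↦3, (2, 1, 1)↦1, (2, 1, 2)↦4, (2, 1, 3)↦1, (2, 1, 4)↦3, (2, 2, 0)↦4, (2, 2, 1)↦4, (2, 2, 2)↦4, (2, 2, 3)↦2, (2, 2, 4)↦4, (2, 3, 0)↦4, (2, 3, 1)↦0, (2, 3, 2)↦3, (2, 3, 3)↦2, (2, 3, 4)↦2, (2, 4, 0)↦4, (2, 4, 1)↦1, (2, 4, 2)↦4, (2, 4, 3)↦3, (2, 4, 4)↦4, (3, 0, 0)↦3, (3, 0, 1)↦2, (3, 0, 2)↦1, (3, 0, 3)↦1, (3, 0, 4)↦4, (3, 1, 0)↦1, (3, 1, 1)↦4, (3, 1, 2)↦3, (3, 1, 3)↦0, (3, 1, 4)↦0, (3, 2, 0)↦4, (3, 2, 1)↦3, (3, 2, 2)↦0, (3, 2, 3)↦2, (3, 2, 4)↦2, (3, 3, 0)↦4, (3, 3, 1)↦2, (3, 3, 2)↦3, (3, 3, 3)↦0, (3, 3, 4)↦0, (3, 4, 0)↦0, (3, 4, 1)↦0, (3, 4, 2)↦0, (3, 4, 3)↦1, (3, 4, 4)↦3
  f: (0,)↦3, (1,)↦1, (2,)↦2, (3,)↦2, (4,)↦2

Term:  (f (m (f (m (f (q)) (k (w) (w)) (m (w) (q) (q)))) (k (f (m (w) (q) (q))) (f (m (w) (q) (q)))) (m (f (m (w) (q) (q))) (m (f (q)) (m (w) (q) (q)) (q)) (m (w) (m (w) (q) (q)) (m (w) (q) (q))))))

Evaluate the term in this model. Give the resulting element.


value = 2

  q = 3
  (f (q)) = f(3,) = 2
  w = 2
  w = 2
  (k (w) (w)) = k(2, 2) = 3
  w = 2
  q = 3
  q = 3
  (m (w) (q) (q)) = m(2, 3, 3) = 2
  (m (f (q)) (k (w) (w)) (m (w) (q) (q))) = m(2, 3, 2) = 3
  (f (m (f (q)) (k (w) (w)) (m (w) (q) (q)))) = f(3,) = 2
  w = 2
  q = 3
  q = 3
  (m (w) (q) (q)) = m(2, 3, 3) = 2
  (f (m (w) (q) (q))) = f(2,) = 2
  w = 2
  q = 3
  q = 3
  (m (w) (q) (q)) = m(2, 3, 3) = 2
  (f (m (w) (q) (q))) = f(2,) = 2
  (k (f (m (w) (q) (q))) (f (m (w) (q) (q)))) = k(2, 2) = 3
  w = 2
  q = 3
  q = 3
  (m (w) (q) (q)) = m(2, 3, 3) = 2
  (f (m (w) (q) (q))) = f(2,) = 2
  q = 3
  (f (q)) = f(3,) = 2
  w = 2
  q = 3
  q = 3
  (m (w) (q) (q)) = m(2, 3, 3) = 2
  q = 3
  (m (f (q)) (m (w) (q) (q)) (q)) = m(2, 2, 3) = 2
  w = 2
  w = 2
  q = 3
  q = 3
  (m (w) (q) (q)) = m(2, 3, 3) = 2
  w = 2
  q = 3
  q = 3
  (m (w) (q) (q)) = m(2, 3, 3) = 2
  (m (w) (m (w) (q) (q)) (m (w) (q) (q))) = m(2, 2, 2) = 4
  (m (f (m (w) (q) (q))) (m (f (q)) (m (w) (q) (q)) (q)) (m (w) (m (w) (q) (q)) (m (w) (q) (q)))) = m(2, 2, 4) = 4
  (m (f (m (f (q)) (k (w) (w)) (m (w) (q) (q)))) (k (f (m (w) (q) (q))) (f (m (w) (q) (q)))) (m (f (m (w) (q) (q))) (m (f (q)) (m (w) (q) (q)) (q)) (m (w) (m (w) (q) (q)) (m (w) (q) (q))))) = m(2, 3, 4) = 2
  (f (m (f (m (f (q)) (k (w) (w)) (m (w) (q) (q)))) (k (f (m (w) (q) (q))) (f (m (w) (q) (q)))) (m (f (m (w) (q) (q))) (m (f (q)) (m (w) (q) (q)) (q)) (m (w) (m (w) (q) (q)) (m (w) (q) (q)))))) = f(2,) = 2
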